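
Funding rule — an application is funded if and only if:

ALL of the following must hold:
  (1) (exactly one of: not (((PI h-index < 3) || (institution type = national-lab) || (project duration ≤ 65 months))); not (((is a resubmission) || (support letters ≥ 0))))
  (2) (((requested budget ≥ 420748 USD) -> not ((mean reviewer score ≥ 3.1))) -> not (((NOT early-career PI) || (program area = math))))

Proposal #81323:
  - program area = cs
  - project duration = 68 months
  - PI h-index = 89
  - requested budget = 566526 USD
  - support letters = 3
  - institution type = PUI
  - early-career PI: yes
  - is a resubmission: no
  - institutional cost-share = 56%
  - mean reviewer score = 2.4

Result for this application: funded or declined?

Atomic conditions:
  PI h-index < 3: 89 < 3 is false
  institution type = national-lab: PUI == national-lab is false
  project duration ≤ 65 months: 68 ≤ 65 is false
  is a resubmission: no → false
  support letters ≥ 0: 3 ≥ 0 is true
  requested budget ≥ 420748 USD: 566526 ≥ 420748 is true
  mean reviewer score ≥ 3.1: 2.4 ≥ 3.1 is false
  NOT early-career PI: yes → false
  program area = math: cs == math is false
Combine:
[1.1.1] false OR false OR false = false
[1.1] NOT false = true
[1.2.1] false OR true = true
[1.2] NOT true = false
[1] exactly-one(true, false) = true
[2.1.2] NOT false = true
[2.1] true → true = true
[2.2.1] false OR false = false
[2.2] NOT false = true
[2] true → true = true
[root] true AND true = true
Overall: true → funded

Funded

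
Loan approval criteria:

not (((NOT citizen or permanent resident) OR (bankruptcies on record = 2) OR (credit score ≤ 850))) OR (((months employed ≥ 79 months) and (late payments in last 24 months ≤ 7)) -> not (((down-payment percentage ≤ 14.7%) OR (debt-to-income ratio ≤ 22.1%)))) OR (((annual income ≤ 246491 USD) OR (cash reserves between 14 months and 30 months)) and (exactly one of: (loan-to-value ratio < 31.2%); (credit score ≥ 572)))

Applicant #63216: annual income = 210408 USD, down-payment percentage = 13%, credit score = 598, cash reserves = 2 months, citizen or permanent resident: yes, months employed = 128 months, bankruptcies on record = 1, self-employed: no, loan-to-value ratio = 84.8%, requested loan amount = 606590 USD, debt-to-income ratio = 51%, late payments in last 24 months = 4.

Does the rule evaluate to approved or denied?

Atomic conditions:
  NOT citizen or permanent resident: yes → false
  bankruptcies on record = 2: 1 == 2 is false
  credit score ≤ 850: 598 ≤ 850 is true
  months employed ≥ 79 months: 128 ≥ 79 is true
  late payments in last 24 months ≤ 7: 4 ≤ 7 is true
  down-payment percentage ≤ 14.7%: 13 ≤ 14.7 is true
  debt-to-income ratio ≤ 22.1%: 51 ≤ 22.1 is false
  annual income ≤ 246491 USD: 210408 ≤ 246491 is true
  cash reserves between 14 months and 30 months: 2 in [14, 30] is false
  loan-to-value ratio < 31.2%: 84.8 < 31.2 is false
  credit score ≥ 572: 598 ≥ 572 is true
Combine:
[1.1] false OR false OR true = true
[1] NOT true = false
[2.1] true AND true = true
[2.2.1] true OR false = true
[2.2] NOT true = false
[2] true → false = false
[3.1] true OR false = true
[3.2] exactly-one(false, true) = true
[3] true AND true = true
[root] false OR false OR true = true
Overall: true → approved

Approved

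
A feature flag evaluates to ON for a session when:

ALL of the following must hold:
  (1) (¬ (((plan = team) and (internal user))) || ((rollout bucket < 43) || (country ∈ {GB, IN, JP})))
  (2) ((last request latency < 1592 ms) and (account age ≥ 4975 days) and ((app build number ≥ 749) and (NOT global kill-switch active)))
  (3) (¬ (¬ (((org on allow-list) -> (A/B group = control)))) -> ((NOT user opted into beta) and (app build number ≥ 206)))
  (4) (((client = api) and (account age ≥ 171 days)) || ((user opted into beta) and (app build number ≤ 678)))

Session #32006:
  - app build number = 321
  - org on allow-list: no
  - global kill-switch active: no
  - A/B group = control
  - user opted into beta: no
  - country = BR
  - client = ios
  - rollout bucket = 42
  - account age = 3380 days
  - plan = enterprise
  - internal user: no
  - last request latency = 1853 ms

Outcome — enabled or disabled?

Atomic conditions:
  plan = team: enterprise == team is false
  internal user: no → false
  rollout bucket < 43: 42 < 43 is true
  country ∈ {GB, IN, JP}: BR is not in the set → false
  last request latency < 1592 ms: 1853 < 1592 is false
  account age ≥ 4975 days: 3380 ≥ 4975 is false
  app build number ≥ 749: 321 ≥ 749 is false
  NOT global kill-switch active: no → true
  org on allow-list: no → false
  A/B group = control: control == control is true
  NOT user opted into beta: no → true
  app build number ≥ 206: 321 ≥ 206 is true
  client = api: ios == api is false
  account age ≥ 171 days: 3380 ≥ 171 is true
  user opted into beta: no → false
  app build number ≤ 678: 321 ≤ 678 is true
Combine:
[1.1.1] false AND false = false
[1.1] NOT false = true
[1.2] true OR false = true
[1] true OR true = true
[2.3] false AND true = false
[2] false AND false AND false = false
[3.1.1.1] false → true (antecedent false ⇒ implication holds) = true
[3.1.1] NOT true = false
[3.1] NOT false = true
[3.2] true AND true = true
[3] true → true = true
[4.1] false AND true = false
[4.2] false AND true = false
[4] false OR false = false
[root] true AND false AND true AND false = false
Overall: false → disabled

Disabled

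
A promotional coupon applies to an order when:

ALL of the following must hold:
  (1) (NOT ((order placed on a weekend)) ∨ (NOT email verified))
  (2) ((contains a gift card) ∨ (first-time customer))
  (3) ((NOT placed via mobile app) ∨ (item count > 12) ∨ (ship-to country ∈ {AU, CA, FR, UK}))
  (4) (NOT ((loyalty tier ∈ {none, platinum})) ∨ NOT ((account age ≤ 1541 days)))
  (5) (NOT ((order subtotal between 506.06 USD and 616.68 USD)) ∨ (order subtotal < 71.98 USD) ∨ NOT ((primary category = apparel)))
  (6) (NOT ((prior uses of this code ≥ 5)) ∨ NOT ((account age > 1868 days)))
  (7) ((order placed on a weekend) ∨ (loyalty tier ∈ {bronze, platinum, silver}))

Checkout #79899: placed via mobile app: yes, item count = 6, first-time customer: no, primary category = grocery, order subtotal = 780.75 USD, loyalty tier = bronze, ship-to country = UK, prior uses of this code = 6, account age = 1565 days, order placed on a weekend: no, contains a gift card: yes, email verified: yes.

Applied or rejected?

Atomic conditions:
  order placed on a weekend: no → false
  NOT email verified: yes → false
  contains a gift card: yes → true
  first-time customer: no → false
  NOT placed via mobile app: yes → false
  item count > 12: 6 > 12 is false
  ship-to country ∈ {AU, CA, FR, UK}: UK is in the set → true
  loyalty tier ∈ {none, platinum}: bronze is not in the set → false
  account age ≤ 1541 days: 1565 ≤ 1541 is false
  order subtotal between 506.06 USD and 616.68 USD: 780.75 in [506.06, 616.68] is false
  order subtotal < 71.98 USD: 780.75 < 71.98 is false
  primary category = apparel: grocery == apparel is false
  prior uses of this code ≥ 5: 6 ≥ 5 is true
  account age > 1868 days: 1565 > 1868 is false
  loyalty tier ∈ {bronze, platinum, silver}: bronze is in the set → true
Combine:
[1.1] NOT false = true
[1] true OR false = true
[2] true OR false = true
[3] false OR false OR true = true
[4.1] NOT false = true
[4.2] NOT false = true
[4] true OR true = true
[5.1] NOT false = true
[5.3] NOT false = true
[5] true OR false OR true = true
[6.1] NOT true = false
[6.2] NOT false = true
[6] false OR true = true
[7] false OR true = true
[root] true AND true AND true AND true AND true AND true AND true = true
Overall: true → applied

Applied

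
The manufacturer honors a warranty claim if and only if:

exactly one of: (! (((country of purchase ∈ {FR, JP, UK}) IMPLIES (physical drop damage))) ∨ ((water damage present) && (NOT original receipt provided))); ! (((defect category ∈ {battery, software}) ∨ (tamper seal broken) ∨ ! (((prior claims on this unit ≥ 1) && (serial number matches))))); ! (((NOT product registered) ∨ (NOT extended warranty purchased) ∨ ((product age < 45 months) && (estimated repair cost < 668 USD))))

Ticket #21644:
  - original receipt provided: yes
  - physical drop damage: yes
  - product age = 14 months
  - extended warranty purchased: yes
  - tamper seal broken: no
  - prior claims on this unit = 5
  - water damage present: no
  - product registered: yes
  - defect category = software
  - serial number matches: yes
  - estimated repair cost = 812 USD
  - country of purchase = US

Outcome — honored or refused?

Honored

Atomic conditions:
  country of purchase ∈ {FR, JP, UK}: US is not in the set → false
  physical drop damage: yes → true
  water damage present: no → false
  NOT original receipt provided: yes → false
  defect category ∈ {battery, software}: software is in the set → true
  tamper seal broken: no → false
  prior claims on this unit ≥ 1: 5 ≥ 1 is true
  serial number matches: yes → true
  NOT product registered: yes → false
  NOT extended warranty purchased: yes → false
  product age < 45 months: 14 < 45 is true
  estimated repair cost < 668 USD: 812 < 668 is false
Combine:
[1.1.1] false → true (antecedent false ⇒ implication holds) = true
[1.1] NOT true = false
[1.2] false AND false = false
[1] false OR false = false
[2.1.3.1] true AND true = true
[2.1.3] NOT true = false
[2.1] true OR false OR false = true
[2] NOT true = false
[3.1.3] true AND false = false
[3.1] false OR false OR false = false
[3] NOT false = true
[root] exactly-one(false, false, true) = true
Overall: true → honored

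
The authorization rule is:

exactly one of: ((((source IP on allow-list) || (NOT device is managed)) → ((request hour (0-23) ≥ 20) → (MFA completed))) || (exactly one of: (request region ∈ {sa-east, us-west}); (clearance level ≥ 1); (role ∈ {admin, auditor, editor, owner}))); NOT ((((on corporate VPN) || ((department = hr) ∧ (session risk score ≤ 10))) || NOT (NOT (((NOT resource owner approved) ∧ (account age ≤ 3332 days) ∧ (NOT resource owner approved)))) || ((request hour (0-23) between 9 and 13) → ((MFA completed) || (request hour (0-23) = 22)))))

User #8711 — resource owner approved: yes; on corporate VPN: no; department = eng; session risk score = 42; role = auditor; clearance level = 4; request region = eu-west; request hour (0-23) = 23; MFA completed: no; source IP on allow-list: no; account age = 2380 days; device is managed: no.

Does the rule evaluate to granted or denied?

Atomic conditions:
  source IP on allow-list: no → false
  NOT device is managed: no → true
  request hour (0-23) ≥ 20: 23 ≥ 20 is true
  MFA completed: no → false
  request region ∈ {sa-east, us-west}: eu-west is not in the set → false
  clearance level ≥ 1: 4 ≥ 1 is true
  role ∈ {admin, auditor, editor, owner}: auditor is in the set → true
  on corporate VPN: no → false
  department = hr: eng == hr is false
  session risk score ≤ 10: 42 ≤ 10 is false
  NOT resource owner approved: yes → false
  account age ≤ 3332 days: 2380 ≤ 3332 is true
  request hour (0-23) between 9 and 13: 23 in [9, 13] is false
  request hour (0-23) = 22: 23 == 22 is false
Combine:
[1.1.1] false OR true = true
[1.1.2] true → false = false
[1.1] true → false = false
[1.2] exactly-one(false, true, true) = false
[1] false OR false = false
[2.1.1.2] false AND false = false
[2.1.1] false OR false = false
[2.1.2.1.1] false AND true AND false = false
[2.1.2.1] NOT false = true
[2.1.2] NOT true = false
[2.1.3.2] false OR false = false
[2.1.3] false → false (antecedent false ⇒ implication holds) = true
[2.1] false OR false OR true = true
[2] NOT true = false
[root] exactly-one(false, false) = false
Overall: false → denied

Denied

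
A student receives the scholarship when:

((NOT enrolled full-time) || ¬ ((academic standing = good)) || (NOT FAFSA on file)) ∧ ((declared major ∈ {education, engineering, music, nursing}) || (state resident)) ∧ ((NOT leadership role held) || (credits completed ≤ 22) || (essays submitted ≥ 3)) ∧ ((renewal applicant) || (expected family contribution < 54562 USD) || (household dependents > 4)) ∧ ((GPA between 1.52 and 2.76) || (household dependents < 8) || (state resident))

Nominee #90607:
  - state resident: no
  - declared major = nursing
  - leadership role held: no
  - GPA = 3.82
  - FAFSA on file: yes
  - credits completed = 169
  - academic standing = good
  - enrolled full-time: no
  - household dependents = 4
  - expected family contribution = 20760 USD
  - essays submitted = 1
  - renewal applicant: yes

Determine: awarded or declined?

Awarded

Atomic conditions:
  NOT enrolled full-time: no → true
  academic standing = good: good == good is true
  NOT FAFSA on file: yes → false
  declared major ∈ {education, engineering, music, nursing}: nursing is in the set → true
  state resident: no → false
  NOT leadership role held: no → true
  credits completed ≤ 22: 169 ≤ 22 is false
  essays submitted ≥ 3: 1 ≥ 3 is false
  renewal applicant: yes → true
  expected family contribution < 54562 USD: 20760 < 54562 is true
  household dependents > 4: 4 > 4 is false
  GPA between 1.52 and 2.76: 3.82 in [1.52, 2.76] is false
  household dependents < 8: 4 < 8 is true
Combine:
[1.2] NOT true = false
[1] true OR false OR false = true
[2] true OR false = true
[3] true OR false OR false = true
[4] true OR true OR false = true
[5] false OR true OR false = true
[root] true AND true AND true AND true AND true = true
Overall: true → awarded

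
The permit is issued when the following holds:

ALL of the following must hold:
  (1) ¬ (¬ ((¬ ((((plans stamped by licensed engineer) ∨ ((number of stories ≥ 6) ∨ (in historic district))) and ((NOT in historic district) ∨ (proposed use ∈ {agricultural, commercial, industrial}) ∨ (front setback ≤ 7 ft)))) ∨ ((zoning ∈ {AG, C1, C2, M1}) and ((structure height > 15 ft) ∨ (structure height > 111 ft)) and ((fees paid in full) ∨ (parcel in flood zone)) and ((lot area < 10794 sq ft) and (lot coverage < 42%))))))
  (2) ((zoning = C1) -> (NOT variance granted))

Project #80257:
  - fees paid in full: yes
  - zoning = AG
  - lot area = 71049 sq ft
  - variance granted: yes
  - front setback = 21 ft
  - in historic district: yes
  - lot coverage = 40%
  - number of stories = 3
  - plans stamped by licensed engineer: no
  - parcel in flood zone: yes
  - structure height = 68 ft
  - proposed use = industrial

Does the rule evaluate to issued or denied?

Atomic conditions:
  plans stamped by licensed engineer: no → false
  number of stories ≥ 6: 3 ≥ 6 is false
  in historic district: yes → true
  NOT in historic district: yes → false
  proposed use ∈ {agricultural, commercial, industrial}: industrial is in the set → true
  front setback ≤ 7 ft: 21 ≤ 7 is false
  zoning ∈ {AG, C1, C2, M1}: AG is in the set → true
  structure height > 15 ft: 68 > 15 is true
  structure height > 111 ft: 68 > 111 is false
  fees paid in full: yes → true
  parcel in flood zone: yes → true
  lot area < 10794 sq ft: 71049 < 10794 is false
  lot coverage < 42%: 40 < 42 is true
  zoning = C1: AG == C1 is false
  NOT variance granted: yes → false
Combine:
[1.1.1.1.1.1.2] false OR true = true
[1.1.1.1.1.1] false OR true = true
[1.1.1.1.1.2] false OR true OR false = true
[1.1.1.1.1] true AND true = true
[1.1.1.1] NOT true = false
[1.1.1.2.2] true OR false = true
[1.1.1.2.3] true OR true = true
[1.1.1.2.4] false AND true = false
[1.1.1.2] true AND true AND true AND false = false
[1.1.1] false OR false = false
[1.1] NOT false = true
[1] NOT true = false
[2] false → false (antecedent false ⇒ implication holds) = true
[root] false AND true = false
Overall: false → denied

Denied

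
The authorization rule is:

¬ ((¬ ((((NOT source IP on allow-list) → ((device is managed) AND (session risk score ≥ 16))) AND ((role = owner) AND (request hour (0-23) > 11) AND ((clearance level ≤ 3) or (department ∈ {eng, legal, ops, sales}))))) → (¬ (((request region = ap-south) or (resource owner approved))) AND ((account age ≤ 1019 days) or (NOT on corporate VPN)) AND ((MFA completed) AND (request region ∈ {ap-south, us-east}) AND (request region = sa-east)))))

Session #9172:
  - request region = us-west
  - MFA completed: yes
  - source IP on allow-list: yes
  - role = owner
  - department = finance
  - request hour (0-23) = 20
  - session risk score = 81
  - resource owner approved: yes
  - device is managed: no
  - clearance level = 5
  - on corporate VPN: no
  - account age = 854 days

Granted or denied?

Granted

Atomic conditions:
  NOT source IP on allow-list: yes → false
  device is managed: no → false
  session risk score ≥ 16: 81 ≥ 16 is true
  role = owner: owner == owner is true
  request hour (0-23) > 11: 20 > 11 is true
  clearance level ≤ 3: 5 ≤ 3 is false
  department ∈ {eng, legal, ops, sales}: finance is not in the set → false
  request region = ap-south: us-west == ap-south is false
  resource owner approved: yes → true
  account age ≤ 1019 days: 854 ≤ 1019 is true
  NOT on corporate VPN: no → true
  MFA completed: yes → true
  request region ∈ {ap-south, us-east}: us-west is not in the set → false
  request region = sa-east: us-west == sa-east is false
Combine:
[1.1.1.1.2] false AND true = false
[1.1.1.1] false → false (antecedent false ⇒ implication holds) = true
[1.1.1.2.3] false OR false = false
[1.1.1.2] true AND true AND false = false
[1.1.1] true AND false = false
[1.1] NOT false = true
[1.2.1.1] false OR true = true
[1.2.1] NOT true = false
[1.2.2] true OR true = true
[1.2.3] true AND false AND false = false
[1.2] false AND true AND false = false
[1] true → false = false
[root] NOT false = true
Overall: true → granted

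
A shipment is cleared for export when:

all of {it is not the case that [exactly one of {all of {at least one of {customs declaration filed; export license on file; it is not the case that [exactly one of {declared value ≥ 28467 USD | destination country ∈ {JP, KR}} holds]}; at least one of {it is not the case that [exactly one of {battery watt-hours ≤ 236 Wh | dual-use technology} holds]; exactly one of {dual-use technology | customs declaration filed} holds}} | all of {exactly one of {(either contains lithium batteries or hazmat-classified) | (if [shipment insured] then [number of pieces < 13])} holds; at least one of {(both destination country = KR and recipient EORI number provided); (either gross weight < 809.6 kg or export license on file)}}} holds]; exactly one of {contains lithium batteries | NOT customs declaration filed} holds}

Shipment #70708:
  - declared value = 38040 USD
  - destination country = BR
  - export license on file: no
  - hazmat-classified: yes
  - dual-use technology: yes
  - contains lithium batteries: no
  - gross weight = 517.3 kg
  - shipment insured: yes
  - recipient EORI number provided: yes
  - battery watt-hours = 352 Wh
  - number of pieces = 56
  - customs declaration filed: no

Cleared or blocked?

Atomic conditions:
  customs declaration filed: no → false
  export license on file: no → false
  declared value ≥ 28467 USD: 38040 ≥ 28467 is true
  destination country ∈ {JP, KR}: BR is not in the set → false
  battery watt-hours ≤ 236 Wh: 352 ≤ 236 is false
  dual-use technology: yes → true
  contains lithium batteries: no → false
  hazmat-classified: yes → true
  shipment insured: yes → true
  number of pieces < 13: 56 < 13 is false
  destination country = KR: BR == KR is false
  recipient EORI number provided: yes → true
  gross weight < 809.6 kg: 517.3 < 809.6 is true
  NOT customs declaration filed: no → true
Combine:
[1.1.1.1.3.1] exactly-one(true, false) = true
[1.1.1.1.3] NOT true = false
[1.1.1.1] false OR false OR false = false
[1.1.1.2.1.1] exactly-one(false, true) = true
[1.1.1.2.1] NOT true = false
[1.1.1.2.2] exactly-one(true, false) = true
[1.1.1.2] false OR true = true
[1.1.1] false AND true = false
[1.1.2.1.1] false OR true = true
[1.1.2.1.2] true → false = false
[1.1.2.1] exactly-one(true, false) = true
[1.1.2.2.1] false AND true = false
[1.1.2.2.2] true OR false = true
[1.1.2.2] false OR true = true
[1.1.2] true AND true = true
[1.1] exactly-one(false, true) = true
[1] NOT true = false
[2] exactly-one(false, true) = true
[root] false AND true = false
Overall: false → blocked

Blocked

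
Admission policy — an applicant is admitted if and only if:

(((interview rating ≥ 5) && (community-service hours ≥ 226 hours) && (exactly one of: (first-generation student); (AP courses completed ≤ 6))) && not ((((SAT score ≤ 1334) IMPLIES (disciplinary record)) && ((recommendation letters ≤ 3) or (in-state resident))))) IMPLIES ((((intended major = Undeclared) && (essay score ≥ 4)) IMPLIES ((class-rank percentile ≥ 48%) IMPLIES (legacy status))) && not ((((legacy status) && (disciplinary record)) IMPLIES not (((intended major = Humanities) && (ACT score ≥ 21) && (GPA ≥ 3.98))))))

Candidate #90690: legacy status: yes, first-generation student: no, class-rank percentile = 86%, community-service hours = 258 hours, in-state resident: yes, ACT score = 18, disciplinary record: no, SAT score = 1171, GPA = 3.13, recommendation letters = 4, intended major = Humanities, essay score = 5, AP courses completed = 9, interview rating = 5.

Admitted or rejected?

Admitted

Atomic conditions:
  interview rating ≥ 5: 5 ≥ 5 is true
  community-service hours ≥ 226 hours: 258 ≥ 226 is true
  first-generation student: no → false
  AP courses completed ≤ 6: 9 ≤ 6 is false
  SAT score ≤ 1334: 1171 ≤ 1334 is true
  disciplinary record: no → false
  recommendation letters ≤ 3: 4 ≤ 3 is false
  in-state resident: yes → true
  intended major = Undeclared: Humanities == Undeclared is false
  essay score ≥ 4: 5 ≥ 4 is true
  class-rank percentile ≥ 48%: 86 ≥ 48 is true
  legacy status: yes → true
  intended major = Humanities: Humanities == Humanities is true
  ACT score ≥ 21: 18 ≥ 21 is false
  GPA ≥ 3.98: 3.13 ≥ 3.98 is false
Combine:
[1.1.3] exactly-one(false, false) = false
[1.1] true AND true AND false = false
[1.2.1.1] true → false = false
[1.2.1.2] false OR true = true
[1.2.1] false AND true = false
[1.2] NOT false = true
[1] false AND true = false
[2.1.1] false AND true = false
[2.1.2] true → true = true
[2.1] false → true (antecedent false ⇒ implication holds) = true
[2.2.1.1] true AND false = false
[2.2.1.2.1] true AND false AND false = false
[2.2.1.2] NOT false = true
[2.2.1] false → true (antecedent false ⇒ implication holds) = true
[2.2] NOT true = false
[2] true AND false = false
[root] false → false (antecedent false ⇒ implication holds) = true
Overall: true → admitted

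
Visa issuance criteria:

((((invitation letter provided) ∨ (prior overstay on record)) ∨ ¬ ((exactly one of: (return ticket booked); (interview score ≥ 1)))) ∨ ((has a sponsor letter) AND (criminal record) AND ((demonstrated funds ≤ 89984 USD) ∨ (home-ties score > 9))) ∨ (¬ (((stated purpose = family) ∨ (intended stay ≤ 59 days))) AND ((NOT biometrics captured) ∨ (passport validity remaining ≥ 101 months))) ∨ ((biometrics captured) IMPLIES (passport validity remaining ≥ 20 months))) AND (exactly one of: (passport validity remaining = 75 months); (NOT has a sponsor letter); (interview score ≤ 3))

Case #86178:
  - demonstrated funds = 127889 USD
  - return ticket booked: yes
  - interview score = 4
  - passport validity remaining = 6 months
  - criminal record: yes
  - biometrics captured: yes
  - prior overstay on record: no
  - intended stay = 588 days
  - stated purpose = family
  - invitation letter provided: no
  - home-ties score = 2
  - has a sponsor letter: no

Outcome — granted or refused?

Granted

Atomic conditions:
  invitation letter provided: no → false
  prior overstay on record: no → false
  return ticket booked: yes → true
  interview score ≥ 1: 4 ≥ 1 is true
  has a sponsor letter: no → false
  criminal record: yes → true
  demonstrated funds ≤ 89984 USD: 127889 ≤ 89984 is false
  home-ties score > 9: 2 > 9 is false
  stated purpose = family: family == family is true
  intended stay ≤ 59 days: 588 ≤ 59 is false
  NOT biometrics captured: yes → false
  passport validity remaining ≥ 101 months: 6 ≥ 101 is false
  biometrics captured: yes → true
  passport validity remaining ≥ 20 months: 6 ≥ 20 is false
  passport validity remaining = 75 months: 6 == 75 is false
  NOT has a sponsor letter: no → true
  interview score ≤ 3: 4 ≤ 3 is false
Combine:
[1.1.1] false OR false = false
[1.1.2.1] exactly-one(true, true) = false
[1.1.2] NOT false = true
[1.1] false OR true = true
[1.2.3] false OR false = false
[1.2] false AND true AND false = false
[1.3.1.1] true OR false = true
[1.3.1] NOT true = false
[1.3.2] false OR false = false
[1.3] false AND false = false
[1.4] true → false = false
[1] true OR false OR false OR false = true
[2] exactly-one(false, true, false) = true
[root] true AND true = true
Overall: true → granted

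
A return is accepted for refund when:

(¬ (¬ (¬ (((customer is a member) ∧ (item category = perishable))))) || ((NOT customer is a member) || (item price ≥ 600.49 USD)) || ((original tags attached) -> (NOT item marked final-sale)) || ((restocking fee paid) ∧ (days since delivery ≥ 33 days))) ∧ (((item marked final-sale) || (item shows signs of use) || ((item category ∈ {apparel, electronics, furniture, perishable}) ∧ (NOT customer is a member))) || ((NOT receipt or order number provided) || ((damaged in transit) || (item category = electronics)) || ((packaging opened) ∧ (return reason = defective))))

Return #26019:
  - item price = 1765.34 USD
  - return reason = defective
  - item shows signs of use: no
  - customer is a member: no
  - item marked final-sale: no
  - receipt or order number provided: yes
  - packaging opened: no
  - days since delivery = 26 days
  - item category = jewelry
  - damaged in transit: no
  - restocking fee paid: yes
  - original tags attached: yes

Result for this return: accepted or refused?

Refused

Atomic conditions:
  customer is a member: no → false
  item category = perishable: jewelry == perishable is false
  NOT customer is a member: no → true
  item price ≥ 600.49 USD: 1765.34 ≥ 600.49 is true
  original tags attached: yes → true
  NOT item marked final-sale: no → true
  restocking fee paid: yes → true
  days since delivery ≥ 33 days: 26 ≥ 33 is false
  item marked final-sale: no → false
  item shows signs of use: no → false
  item category ∈ {apparel, electronics, furniture, perishable}: jewelry is not in the set → false
  NOT receipt or order number provided: yes → false
  damaged in transit: no → false
  item category = electronics: jewelry == electronics is false
  packaging opened: no → false
  return reason = defective: defective == defective is true
Combine:
[1.1.1.1.1] false AND false = false
[1.1.1.1] NOT false = true
[1.1.1] NOT true = false
[1.1] NOT false = true
[1.2] true OR true = true
[1.3] true → true = true
[1.4] true AND false = false
[1] true OR true OR true OR false = true
[2.1.3] false AND true = false
[2.1] false OR false OR false = false
[2.2.2] false OR false = false
[2.2.3] false AND true = false
[2.2] false OR false OR false = false
[2] false OR false = false
[root] true AND false = false
Overall: false → refused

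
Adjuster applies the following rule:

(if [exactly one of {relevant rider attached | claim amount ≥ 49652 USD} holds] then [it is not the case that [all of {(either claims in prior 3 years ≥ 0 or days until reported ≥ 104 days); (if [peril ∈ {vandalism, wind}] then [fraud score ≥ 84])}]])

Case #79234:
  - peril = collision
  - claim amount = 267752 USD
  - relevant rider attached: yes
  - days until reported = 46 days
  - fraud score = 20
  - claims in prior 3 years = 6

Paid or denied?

Atomic conditions:
  relevant rider attached: yes → true
  claim amount ≥ 49652 USD: 267752 ≥ 49652 is true
  claims in prior 3 years ≥ 0: 6 ≥ 0 is true
  days until reported ≥ 104 days: 46 ≥ 104 is false
  peril ∈ {vandalism, wind}: collision is not in the set → false
  fraud score ≥ 84: 20 ≥ 84 is false
Combine:
[1] exactly-one(true, true) = false
[2.1.1] true OR false = true
[2.1.2] false → false (antecedent false ⇒ implication holds) = true
[2.1] true AND true = true
[2] NOT true = false
[root] false → false (antecedent false ⇒ implication holds) = true
Overall: true → paid

Paid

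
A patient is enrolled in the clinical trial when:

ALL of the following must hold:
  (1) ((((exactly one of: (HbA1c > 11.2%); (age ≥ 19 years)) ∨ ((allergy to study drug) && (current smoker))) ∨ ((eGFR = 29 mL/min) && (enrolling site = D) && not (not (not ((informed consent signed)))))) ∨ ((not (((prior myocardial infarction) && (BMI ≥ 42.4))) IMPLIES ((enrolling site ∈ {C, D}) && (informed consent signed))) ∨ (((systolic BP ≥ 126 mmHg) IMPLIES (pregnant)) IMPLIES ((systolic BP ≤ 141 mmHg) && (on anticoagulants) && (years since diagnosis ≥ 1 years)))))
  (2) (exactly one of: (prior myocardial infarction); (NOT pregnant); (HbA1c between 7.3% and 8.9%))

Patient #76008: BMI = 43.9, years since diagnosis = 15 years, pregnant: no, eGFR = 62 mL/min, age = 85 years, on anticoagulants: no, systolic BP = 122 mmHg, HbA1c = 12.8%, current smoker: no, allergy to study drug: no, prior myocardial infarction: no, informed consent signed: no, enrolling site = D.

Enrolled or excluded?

Atomic conditions:
  HbA1c > 11.2%: 12.8 > 11.2 is true
  age ≥ 19 years: 85 ≥ 19 is true
  allergy to study drug: no → false
  current smoker: no → false
  eGFR = 29 mL/min: 62 == 29 is false
  enrolling site = D: D == D is true
  informed consent signed: no → false
  prior myocardial infarction: no → false
  BMI ≥ 42.4: 43.9 ≥ 42.4 is true
  enrolling site ∈ {C, D}: D is in the set → true
  systolic BP ≥ 126 mmHg: 122 ≥ 126 is false
  pregnant: no → false
  systolic BP ≤ 141 mmHg: 122 ≤ 141 is true
  on anticoagulants: no → false
  years since diagnosis ≥ 1 years: 15 ≥ 1 is true
  NOT pregnant: no → true
  HbA1c between 7.3% and 8.9%: 12.8 in [7.3, 8.9] is false
Combine:
[1.1.1.1] exactly-one(true, true) = false
[1.1.1.2] false AND false = false
[1.1.1] false OR false = false
[1.1.2.3.1.1] NOT false = true
[1.1.2.3.1] NOT true = false
[1.1.2.3] NOT false = true
[1.1.2] false AND true AND true = false
[1.1] false OR false = false
[1.2.1.1.1] false AND true = false
[1.2.1.1] NOT false = true
[1.2.1.2] true AND false = false
[1.2.1] true → false = false
[1.2.2.1] false → false (antecedent false ⇒ implication holds) = true
[1.2.2.2] true AND false AND true = false
[1.2.2] true → false = false
[1.2] false OR false = false
[1] false OR false = false
[2] exactly-one(false, true, false) = true
[root] false AND true = false
Overall: false → excluded

Excluded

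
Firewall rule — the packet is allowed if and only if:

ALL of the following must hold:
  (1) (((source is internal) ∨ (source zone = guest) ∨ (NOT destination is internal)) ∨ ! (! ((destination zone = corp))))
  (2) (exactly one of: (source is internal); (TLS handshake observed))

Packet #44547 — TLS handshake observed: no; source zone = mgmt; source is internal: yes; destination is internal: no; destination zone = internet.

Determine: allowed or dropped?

Allowed

Atomic conditions:
  source is internal: yes → true
  source zone = guest: mgmt == guest is false
  NOT destination is internal: no → true
  destination zone = corp: internet == corp is false
  TLS handshake observed: no → false
Combine:
[1.1] true OR false OR true = true
[1.2.1] NOT false = true
[1.2] NOT true = false
[1] true OR false = true
[2] exactly-one(true, false) = true
[root] true AND true = true
Overall: true → allowed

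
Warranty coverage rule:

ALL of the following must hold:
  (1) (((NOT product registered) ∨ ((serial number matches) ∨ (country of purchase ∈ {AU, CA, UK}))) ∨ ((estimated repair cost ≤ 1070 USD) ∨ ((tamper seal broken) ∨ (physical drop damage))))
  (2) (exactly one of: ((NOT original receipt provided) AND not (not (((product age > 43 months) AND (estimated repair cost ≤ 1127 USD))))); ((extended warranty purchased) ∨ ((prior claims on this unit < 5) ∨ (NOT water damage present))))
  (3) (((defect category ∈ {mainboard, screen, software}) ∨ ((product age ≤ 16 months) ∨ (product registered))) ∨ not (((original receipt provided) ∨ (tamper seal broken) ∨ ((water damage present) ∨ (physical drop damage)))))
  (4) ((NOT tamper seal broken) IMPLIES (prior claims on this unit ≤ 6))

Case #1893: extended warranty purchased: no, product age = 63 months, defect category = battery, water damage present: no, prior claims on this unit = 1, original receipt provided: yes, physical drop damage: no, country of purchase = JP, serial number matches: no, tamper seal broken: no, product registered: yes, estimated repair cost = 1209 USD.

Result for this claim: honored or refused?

Atomic conditions:
  NOT product registered: yes → false
  serial number matches: no → false
  country of purchase ∈ {AU, CA, UK}: JP is not in the set → false
  estimated repair cost ≤ 1070 USD: 1209 ≤ 1070 is false
  tamper seal broken: no → false
  physical drop damage: no → false
  NOT original receipt provided: yes → false
  product age > 43 months: 63 > 43 is true
  estimated repair cost ≤ 1127 USD: 1209 ≤ 1127 is false
  extended warranty purchased: no → false
  prior claims on this unit < 5: 1 < 5 is true
  NOT water damage present: no → true
  defect category ∈ {mainboard, screen, software}: battery is not in the set → false
  product age ≤ 16 months: 63 ≤ 16 is false
  product registered: yes → true
  original receipt provided: yes → true
  water damage present: no → false
  NOT tamper seal broken: no → true
  prior claims on this unit ≤ 6: 1 ≤ 6 is true
Combine:
[1.1.2] false OR false = false
[1.1] false OR false = false
[1.2.2] false OR false = false
[1.2] false OR false = false
[1] false OR false = false
[2.1.2.1.1] true AND false = false
[2.1.2.1] NOT false = true
[2.1.2] NOT true = false
[2.1] false AND false = false
[2.2.2] true OR true = true
[2.2] false OR true = true
[2] exactly-one(false, true) = true
[3.1.2] false OR true = true
[3.1] false OR true = true
[3.2.1.3] false OR false = false
[3.2.1] true OR false OR false = true
[3.2] NOT true = false
[3] true OR false = true
[4] true → true = true
[root] false AND true AND true AND true = false
Overall: false → refused

Refused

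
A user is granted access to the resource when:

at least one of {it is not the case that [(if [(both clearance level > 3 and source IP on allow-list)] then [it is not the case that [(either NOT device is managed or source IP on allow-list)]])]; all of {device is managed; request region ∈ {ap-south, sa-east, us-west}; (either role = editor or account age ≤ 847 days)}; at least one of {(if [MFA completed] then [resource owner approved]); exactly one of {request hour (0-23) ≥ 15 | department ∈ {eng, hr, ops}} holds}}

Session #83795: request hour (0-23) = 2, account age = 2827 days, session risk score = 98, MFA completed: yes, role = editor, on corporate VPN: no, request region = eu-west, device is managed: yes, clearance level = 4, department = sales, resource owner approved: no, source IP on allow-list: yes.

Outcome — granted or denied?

Granted

Atomic conditions:
  clearance level > 3: 4 > 3 is true
  source IP on allow-list: yes → true
  NOT device is managed: yes → false
  device is managed: yes → true
  request region ∈ {ap-south, sa-east, us-west}: eu-west is not in the set → false
  role = editor: editor == editor is true
  account age ≤ 847 days: 2827 ≤ 847 is false
  MFA completed: yes → true
  resource owner approved: no → false
  request hour (0-23) ≥ 15: 2 ≥ 15 is false
  department ∈ {eng, hr, ops}: sales is not in the set → false
Combine:
[1.1.1] true AND true = true
[1.1.2.1] false OR true = true
[1.1.2] NOT true = false
[1.1] true → false = false
[1] NOT false = true
[2.3] true OR false = true
[2] true AND false AND true = false
[3.1] true → false = false
[3.2] exactly-one(false, false) = false
[3] false OR false = false
[root] true OR false OR false = true
Overall: true → granted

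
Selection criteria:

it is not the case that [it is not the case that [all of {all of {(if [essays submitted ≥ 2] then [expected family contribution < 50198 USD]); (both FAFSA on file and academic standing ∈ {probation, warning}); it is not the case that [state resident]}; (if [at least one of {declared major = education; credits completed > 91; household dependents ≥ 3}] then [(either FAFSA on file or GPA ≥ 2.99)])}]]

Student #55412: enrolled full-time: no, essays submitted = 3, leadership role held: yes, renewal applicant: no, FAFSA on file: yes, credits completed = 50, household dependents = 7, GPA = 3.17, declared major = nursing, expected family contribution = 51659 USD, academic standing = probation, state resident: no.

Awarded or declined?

Declined

Atomic conditions:
  essays submitted ≥ 2: 3 ≥ 2 is true
  expected family contribution < 50198 USD: 51659 < 50198 is false
  FAFSA on file: yes → true
  academic standing ∈ {probation, warning}: probation is in the set → true
  state resident: no → false
  declared major = education: nursing == education is false
  credits completed > 91: 50 > 91 is false
  household dependents ≥ 3: 7 ≥ 3 is true
  GPA ≥ 2.99: 3.17 ≥ 2.99 is true
Combine:
[1.1.1.1] true → false = false
[1.1.1.2] true AND true = true
[1.1.1.3] NOT false = true
[1.1.1] false AND true AND true = false
[1.1.2.1] false OR false OR true = true
[1.1.2.2] true OR true = true
[1.1.2] true → true = true
[1.1] false AND true = false
[1] NOT false = true
[root] NOT true = false
Overall: false → declined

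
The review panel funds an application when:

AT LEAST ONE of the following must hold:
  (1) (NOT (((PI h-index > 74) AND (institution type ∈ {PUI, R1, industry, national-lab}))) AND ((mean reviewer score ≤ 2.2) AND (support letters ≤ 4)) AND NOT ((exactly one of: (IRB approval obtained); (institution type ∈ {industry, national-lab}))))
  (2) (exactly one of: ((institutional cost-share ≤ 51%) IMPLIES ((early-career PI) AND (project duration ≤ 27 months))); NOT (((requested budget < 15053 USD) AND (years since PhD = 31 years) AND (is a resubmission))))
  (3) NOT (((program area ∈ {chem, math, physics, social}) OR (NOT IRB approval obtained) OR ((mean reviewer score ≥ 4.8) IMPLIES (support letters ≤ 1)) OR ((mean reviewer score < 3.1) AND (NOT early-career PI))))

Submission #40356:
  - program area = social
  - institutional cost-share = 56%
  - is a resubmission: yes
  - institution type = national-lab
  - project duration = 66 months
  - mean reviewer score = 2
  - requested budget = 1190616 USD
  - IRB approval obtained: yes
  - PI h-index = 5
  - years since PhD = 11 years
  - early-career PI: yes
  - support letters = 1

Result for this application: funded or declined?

Atomic conditions:
  PI h-index > 74: 5 > 74 is false
  institution type ∈ {PUI, R1, industry, national-lab}: national-lab is in the set → true
  mean reviewer score ≤ 2.2: 2 ≤ 2.2 is true
  support letters ≤ 4: 1 ≤ 4 is true
  IRB approval obtained: yes → true
  institution type ∈ {industry, national-lab}: national-lab is in the set → true
  institutional cost-share ≤ 51%: 56 ≤ 51 is false
  early-career PI: yes → true
  project duration ≤ 27 months: 66 ≤ 27 is false
  requested budget < 15053 USD: 1190616 < 15053 is false
  years since PhD = 31 years: 11 == 31 is false
  is a resubmission: yes → true
  program area ∈ {chem, math, physics, social}: social is in the set → true
  NOT IRB approval obtained: yes → false
  mean reviewer score ≥ 4.8: 2 ≥ 4.8 is false
  support letters ≤ 1: 1 ≤ 1 is true
  mean reviewer score < 3.1: 2 < 3.1 is true
  NOT early-career PI: yes → false
Combine:
[1.1.1] false AND true = false
[1.1] NOT false = true
[1.2] true AND true = true
[1.3.1] exactly-one(true, true) = false
[1.3] NOT false = true
[1] true AND true AND true = true
[2.1.2] true AND false = false
[2.1] false → false (antecedent false ⇒ implication holds) = true
[2.2.1] false AND false AND true = false
[2.2] NOT false = true
[2] exactly-one(true, true) = false
[3.1.3] false → true (antecedent false ⇒ implication holds) = true
[3.1.4] true AND false = false
[3.1] true OR false OR true OR false = true
[3] NOT true = false
[root] true OR false OR false = true
Overall: true → funded

Funded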